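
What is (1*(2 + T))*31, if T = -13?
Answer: -341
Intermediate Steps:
(1*(2 + T))*31 = (1*(2 - 13))*31 = (1*(-11))*31 = -11*31 = -341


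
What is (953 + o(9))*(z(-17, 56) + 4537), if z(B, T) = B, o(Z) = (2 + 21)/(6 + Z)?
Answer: 12943472/3 ≈ 4.3145e+6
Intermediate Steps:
o(Z) = 23/(6 + Z)
(953 + o(9))*(z(-17, 56) + 4537) = (953 + 23/(6 + 9))*(-17 + 4537) = (953 + 23/15)*4520 = (14318/15)*4520 = 12943472/3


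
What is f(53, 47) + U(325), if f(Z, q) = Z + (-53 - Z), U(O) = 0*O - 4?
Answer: -57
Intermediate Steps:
U(O) = -4 (U(O) = 0 - 4 = -4)
f(Z, q) = -53
f(53, 47) + U(325) = -53 - 4 = -57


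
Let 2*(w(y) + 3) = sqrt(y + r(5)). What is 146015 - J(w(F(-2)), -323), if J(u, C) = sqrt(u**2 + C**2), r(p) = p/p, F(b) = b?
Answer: 146015 - sqrt(417351 - 12*I)/2 ≈ 1.4569e+5 + 0.0046438*I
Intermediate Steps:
r(p) = 1
w(y) = -3 + sqrt(1 + y)/2 (w(y) = -3 + sqrt(y + 1)/2 = -3 + sqrt(1 + y)/2)
J(u, C) = sqrt(C**2 + u**2)
146015 - J(w(F(-2)), -323) = 146015 - sqrt((-323)**2 + (-3 + sqrt(1 - 2)/2)**2) = 146015 - sqrt(104329 + (-3 + sqrt(-1)/2)**2) = 146015 - sqrt(104329 + (-3 + I/2)**2)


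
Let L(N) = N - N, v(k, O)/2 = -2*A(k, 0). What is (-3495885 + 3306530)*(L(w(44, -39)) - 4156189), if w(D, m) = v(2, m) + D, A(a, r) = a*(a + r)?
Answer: 786995168095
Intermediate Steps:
v(k, O) = -4*k**2 (v(k, O) = 2*(-2*k*(k + 0)) = 2*(-2*k*k) = 2*(-2*k**2) = -4*k**2)
w(D, m) = -16 + D (w(D, m) = -4*2**2 + D = -4*4 + D = -16 + D)
L(N) = 0
(-3495885 + 3306530)*(L(w(44, -39)) - 4156189) = (-3495885 + 3306530)*(0 - 4156189) = -189355*(-4156189) = 786995168095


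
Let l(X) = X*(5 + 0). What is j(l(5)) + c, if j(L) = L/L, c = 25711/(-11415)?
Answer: -14296/11415 ≈ -1.2524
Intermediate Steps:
l(X) = 5*X (l(X) = X*5 = 5*X)
c = -25711/11415 (c = 25711*(-1/11415) = -25711/11415 ≈ -2.2524)
j(L) = 1
j(l(5)) + c = 1 - 25711/11415 = -14296/11415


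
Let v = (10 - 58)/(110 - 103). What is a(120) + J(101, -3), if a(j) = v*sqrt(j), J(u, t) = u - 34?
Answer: 67 - 96*sqrt(30)/7 ≈ -8.1162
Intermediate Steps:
J(u, t) = -34 + u
v = -48/7 ≈ -6.8571
a(j) = -48*sqrt(j)/7
a(120) + J(101, -3) = -96*sqrt(30)/7 + (-34 + 101) = -96*sqrt(30)/7 + 67 = 67 - 96*sqrt(30)/7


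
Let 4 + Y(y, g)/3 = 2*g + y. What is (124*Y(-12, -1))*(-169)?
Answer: 1131624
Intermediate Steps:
Y(y, g) = -12 + 3*y + 6*g (Y(y, g) = -12 + 3*(2*g + y) = -12 + 3*(y + 2*g) = -12 + (3*y + 6*g) = -12 + 3*y + 6*g)
(124*Y(-12, -1))*(-169) = (124*(-12 + 3*(-12) + 6*(-1)))*(-169) = (124*(-12 - 36 - 6))*(-169) = (124*(-54))*(-169) = -6696*(-169) = 1131624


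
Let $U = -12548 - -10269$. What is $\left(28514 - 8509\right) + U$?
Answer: $17726$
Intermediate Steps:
$U = -2279$ ($U = -12548 + 10269 = -2279$)
$\left(28514 - 8509\right) + U = \left(28514 - 8509\right) - 2279 = 20005 - 2279 = 17726$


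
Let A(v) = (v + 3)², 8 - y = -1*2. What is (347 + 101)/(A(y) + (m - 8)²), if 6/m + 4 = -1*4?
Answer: 7168/3929 ≈ 1.8244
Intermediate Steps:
y = 10 (y = 8 - (-1)*2 = 8 - 1*(-2) = 8 + 2 = 10)
m = -¾ (m = 6/(-4 - 1*4) = 6/(-4 - 4) = 6/(-8) = 6*(-⅛) = -¾ ≈ -0.75000)
A(v) = (3 + v)²
(347 + 101)/(A(y) + (m - 8)²) = (347 + 101)/((3 + 10)² + (-¾ - 8)²) = 448/(13² + (-35/4)²) = 448/(169 + 1225/16) = 448/(3929/16) = 448*(16/3929) = 7168/3929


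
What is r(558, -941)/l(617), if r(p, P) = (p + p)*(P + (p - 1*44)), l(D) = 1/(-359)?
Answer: 171074988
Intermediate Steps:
l(D) = -1/359
r(p, P) = 2*p*(-44 + P + p) (r(p, P) = (2*p)*(P + (p - 44)) = (2*p)*(P + (-44 + p)) = (2*p)*(-44 + P + p) = 2*p*(-44 + P + p))
r(558, -941)/l(617) = (2*558*(-44 - 941 + 558))/(-1/359) = (2*558*(-427))*(-359) = -476532*(-359) = 171074988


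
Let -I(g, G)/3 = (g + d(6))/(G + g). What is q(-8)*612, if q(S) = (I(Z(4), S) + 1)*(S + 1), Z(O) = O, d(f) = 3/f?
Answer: -37485/2 ≈ -18743.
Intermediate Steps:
I(g, G) = -3*(½ + g)/(G + g) (I(g, G) = -3*(g + 3/6)/(G + g) = -3*(g + 3*(⅙))/(G + g) = -3*(g + ½)/(G + g) = -3*(½ + g)/(G + g))
q(S) = (1 + S)*(1 - 27/(2*(4 + S))) (q(S) = ((-3/2 - 3*4)/(S + 4) + 1)*(S + 1) = ((-3/2 - 12)/(4 + S) + 1)*(1 + S) = (-27/2/(4 + S) + 1)*(1 + S) = (-27/(2*(4 + S)) + 1)*(1 + S) = (1 - 27/(2*(4 + S)))*(1 + S) = (1 + S)*(1 - 27/(2*(4 + S))))
q(-8)*612 = ((-19 - 17*(-8) + 2*(-8)²)/(2*(4 - 8)))*612 = ((½)*(-19 + 136 + 2*64)/(-4))*612 = ((½)*(-¼)*(-19 + 136 + 128))*612 = ((½)*(-¼)*245)*612 = -245/8*612 = -37485/2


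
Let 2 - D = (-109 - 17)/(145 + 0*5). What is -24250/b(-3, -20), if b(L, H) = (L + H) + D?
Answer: 3516250/2919 ≈ 1204.6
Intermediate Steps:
D = 416/145 (D = 2 - (-109 - 17)/(145 + 0*5) = 2 - (-126)/(145 + 0) = 2 - (-126)/145 = 2 - 1*(-126/145) = 2 + 126/145 = 416/145 ≈ 2.8690)
b(L, H) = 416/145 + H + L (b(L, H) = (L + H) + 416/145 = (H + L) + 416/145 = 416/145 + H + L)
-24250/b(-3, -20) = -24250/(416/145 - 20 - 3) = -24250/(-2919/145) = -24250*(-145/2919) = 3516250/2919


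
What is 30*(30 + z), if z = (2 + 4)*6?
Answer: 1980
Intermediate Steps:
z = 36 (z = 6*6 = 36)
30*(30 + z) = 30*(30 + 36) = 30*66 = 1980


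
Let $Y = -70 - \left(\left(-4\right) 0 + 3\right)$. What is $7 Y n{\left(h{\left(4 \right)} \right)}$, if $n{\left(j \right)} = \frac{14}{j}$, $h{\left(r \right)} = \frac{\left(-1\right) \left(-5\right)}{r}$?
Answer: $- \frac{28616}{5} \approx -5723.2$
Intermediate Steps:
$h{\left(r \right)} = \frac{5}{r}$
$Y = -73$ ($Y = -70 - \left(0 + 3\right) = -70 - 3 = -73$)
$7 Y n{\left(h{\left(4 \right)} \right)} = 7 \left(-73\right) \frac{14}{5 \cdot \frac{1}{4}} = - 511 \frac{14}{5 \cdot \frac{1}{4}} = - 511 \frac{14}{\frac{5}{4}} = - 511 \cdot 14 \cdot \frac{4}{5} = \left(-511\right) \frac{56}{5} = - \frac{28616}{5}$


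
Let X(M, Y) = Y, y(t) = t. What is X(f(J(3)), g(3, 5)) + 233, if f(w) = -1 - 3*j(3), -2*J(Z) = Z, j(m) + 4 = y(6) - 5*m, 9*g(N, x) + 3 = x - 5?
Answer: 698/3 ≈ 232.67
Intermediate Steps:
g(N, x) = -8/9 + x/9 (g(N, x) = -⅓ + (x - 5)/9 = -⅓ + (-5 + x)/9 = -⅓ + (-5/9 + x/9) = -8/9 + x/9)
j(m) = 2 - 5*m (j(m) = -4 + (6 - 5*m) = 2 - 5*m)
J(Z) = -Z/2
f(w) = 38 (f(w) = -1 - 3*(2 - 5*3) = -1 - 3*(2 - 15) = -1 - 3*(-13) = -1 + 39 = 38)
X(f(J(3)), g(3, 5)) + 233 = (-8/9 + (⅑)*5) + 233 = (-8/9 + 5/9) + 233 = -⅓ + 233 = 698/3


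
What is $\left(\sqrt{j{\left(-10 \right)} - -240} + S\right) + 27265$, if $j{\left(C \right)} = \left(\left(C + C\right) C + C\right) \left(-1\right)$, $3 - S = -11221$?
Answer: $38489 + 5 \sqrt{2} \approx 38496.0$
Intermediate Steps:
$S = 11224$ ($S = 3 - -11221 = 3 + 11221 = 11224$)
$j{\left(C \right)} = - C - 2 C^{2}$ ($j{\left(C \right)} = \left(2 C C + C\right) \left(-1\right) = \left(2 C^{2} + C\right) \left(-1\right) = \left(C + 2 C^{2}\right) \left(-1\right) = - C - 2 C^{2}$)
$\left(\sqrt{j{\left(-10 \right)} - -240} + S\right) + 27265 = \left(\sqrt{\left(-1\right) \left(-10\right) \left(1 + 2 \left(-10\right)\right) - -240} + 11224\right) + 27265 = \left(\sqrt{\left(-1\right) \left(-10\right) \left(1 - 20\right) + 240} + 11224\right) + 27265 = \left(\sqrt{\left(-1\right) \left(-10\right) \left(-19\right) + 240} + 11224\right) + 27265 = \left(\sqrt{-190 + 240} + 11224\right) + 27265 = \left(\sqrt{50} + 11224\right) + 27265 = \left(5 \sqrt{2} + 11224\right) + 27265 = \left(11224 + 5 \sqrt{2}\right) + 27265 = 38489 + 5 \sqrt{2}$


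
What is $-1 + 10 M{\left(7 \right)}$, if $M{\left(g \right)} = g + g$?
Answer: $139$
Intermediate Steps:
$M{\left(g \right)} = 2 g$
$-1 + 10 M{\left(7 \right)} = -1 + 10 \cdot 2 \cdot 7 = -1 + 10 \cdot 14 = -1 + 140 = 139$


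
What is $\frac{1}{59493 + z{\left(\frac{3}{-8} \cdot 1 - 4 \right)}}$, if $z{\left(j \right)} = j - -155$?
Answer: $\frac{8}{477149} \approx 1.6766 \cdot 10^{-5}$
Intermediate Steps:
$z{\left(j \right)} = 155 + j$ ($z{\left(j \right)} = j + 155 = 155 + j$)
$\frac{1}{59493 + z{\left(\frac{3}{-8} \cdot 1 - 4 \right)}} = \frac{1}{59493 + \left(155 - \left(4 - \frac{3}{-8} \cdot 1\right)\right)} = \frac{1}{59493 + \left(155 - \left(4 - 3 \left(- \frac{1}{8}\right) 1\right)\right)} = \frac{1}{59493 + \left(155 - \frac{35}{8}\right)} = \frac{1}{59493 + \frac{1205}{8}} = \frac{1}{\frac{477149}{8}} = \frac{8}{477149}$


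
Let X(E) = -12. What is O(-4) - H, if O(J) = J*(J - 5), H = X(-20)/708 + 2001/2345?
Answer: 4865066/138355 ≈ 35.164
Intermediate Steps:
H = 115714/138355 (H = -12/708 + 2001/2345 = -12*1/708 + 2001*(1/2345) = -1/59 + 2001/2345 = 115714/138355 ≈ 0.83636)
O(J) = J*(-5 + J)
O(-4) - H = -4*(-5 - 4) - 1*115714/138355 = -4*(-9) - 115714/138355 = 36 - 115714/138355 = 4865066/138355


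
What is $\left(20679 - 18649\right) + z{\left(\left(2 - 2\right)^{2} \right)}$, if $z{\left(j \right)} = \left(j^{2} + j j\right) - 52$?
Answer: $1978$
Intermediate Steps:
$z{\left(j \right)} = -52 + 2 j^{2}$ ($z{\left(j \right)} = \left(j^{2} + j^{2}\right) - 52 = 2 j^{2} - 52 = -52 + 2 j^{2}$)
$\left(20679 - 18649\right) + z{\left(\left(2 - 2\right)^{2} \right)} = \left(20679 - 18649\right) - \left(52 - 2 \left(\left(2 - 2\right)^{2}\right)^{2}\right) = 2030 - \left(52 - 2 \left(0^{2}\right)^{2}\right) = 2030 - \left(52 - 2 \cdot 0^{2}\right) = 2030 + \left(-52 + 2 \cdot 0\right) = 2030 + \left(-52 + 0\right) = 2030 - 52 = 1978$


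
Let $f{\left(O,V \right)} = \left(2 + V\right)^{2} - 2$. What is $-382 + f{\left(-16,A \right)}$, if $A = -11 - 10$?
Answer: $-23$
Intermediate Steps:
$A = -21$
$f{\left(O,V \right)} = -2 + \left(2 + V\right)^{2}$
$-382 + f{\left(-16,A \right)} = -382 - \left(2 - \left(2 - 21\right)^{2}\right) = -382 - \left(2 - \left(-19\right)^{2}\right) = -382 + \left(-2 + 361\right) = -382 + 359 = -23$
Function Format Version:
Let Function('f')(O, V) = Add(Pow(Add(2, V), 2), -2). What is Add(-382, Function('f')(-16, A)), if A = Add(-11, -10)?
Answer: -23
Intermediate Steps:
A = -21
Function('f')(O, V) = Add(-2, Pow(Add(2, V), 2))
Add(-382, Function('f')(-16, A)) = Add(-382, Add(-2, Pow(Add(2, -21), 2))) = Add(-382, Add(-2, Pow(-19, 2))) = Add(-382, Add(-2, 361)) = Add(-382, 359) = -23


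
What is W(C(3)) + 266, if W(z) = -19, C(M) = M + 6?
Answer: 247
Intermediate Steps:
C(M) = 6 + M
W(C(3)) + 266 = -19 + 266 = 247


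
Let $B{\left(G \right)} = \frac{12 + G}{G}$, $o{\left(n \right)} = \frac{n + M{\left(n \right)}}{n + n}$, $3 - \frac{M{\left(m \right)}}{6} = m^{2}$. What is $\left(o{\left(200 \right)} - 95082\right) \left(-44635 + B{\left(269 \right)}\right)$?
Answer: $\frac{114880264262697}{26900} \approx 4.2706 \cdot 10^{9}$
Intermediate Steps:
$M{\left(m \right)} = 18 - 6 m^{2}$
$o{\left(n \right)} = \frac{18 + n - 6 n^{2}}{2 n}$ ($o{\left(n \right)} = \frac{n - \left(-18 + 6 n^{2}\right)}{n + n} = \frac{18 + n - 6 n^{2}}{2 n}$)
$B{\left(G \right)} = \frac{12 + G}{G}$
$\left(o{\left(200 \right)} - 95082\right) \left(-44635 + B{\left(269 \right)}\right) = \left(\left(\frac{1}{2} - 600 + \frac{9}{200}\right) - 95082\right) \left(-44635 + \frac{12 + 269}{269}\right) = \left(\left(\frac{1}{2} - 600 + 9 \cdot \frac{1}{200}\right) - 95082\right) \left(-44635 + \frac{1}{269} \cdot 281\right) = \left(\left(\frac{1}{2} - 600 + \frac{9}{200}\right) - 95082\right) \left(-44635 + \frac{281}{269}\right) = \left(- \frac{119891}{200} - 95082\right) \left(- \frac{12006534}{269}\right) = \left(- \frac{19136291}{200}\right) \left(- \frac{12006534}{269}\right) = \frac{114880264262697}{26900}$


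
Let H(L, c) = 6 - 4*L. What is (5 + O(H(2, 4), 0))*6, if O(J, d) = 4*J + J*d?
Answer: -18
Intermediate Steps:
(5 + O(H(2, 4), 0))*6 = (5 + (6 - 4*2)*(4 + 0))*6 = (5 + (6 - 8)*4)*6 = (5 - 2*4)*6 = (5 - 8)*6 = -3*6 = -18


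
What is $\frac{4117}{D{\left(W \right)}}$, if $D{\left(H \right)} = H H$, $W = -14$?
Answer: $\frac{4117}{196} \approx 21.005$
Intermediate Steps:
$D{\left(H \right)} = H^{2}$
$\frac{4117}{D{\left(W \right)}} = \frac{4117}{\left(-14\right)^{2}} = \frac{4117}{196}$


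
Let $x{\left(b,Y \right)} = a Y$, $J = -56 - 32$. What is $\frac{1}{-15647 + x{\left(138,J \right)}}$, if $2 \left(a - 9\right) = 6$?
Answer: $- \frac{1}{16703} \approx -5.9869 \cdot 10^{-5}$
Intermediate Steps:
$J = -88$ ($J = -56 - 32 = -88$)
$a = 12$ ($a = 9 + \frac{1}{2} \cdot 6 = 9 + 3 = 12$)
$x{\left(b,Y \right)} = 12 Y$
$\frac{1}{-15647 + x{\left(138,J \right)}} = \frac{1}{-15647 + 12 \left(-88\right)} = \frac{1}{-15647 - 1056} = \frac{1}{-16703} = - \frac{1}{16703}$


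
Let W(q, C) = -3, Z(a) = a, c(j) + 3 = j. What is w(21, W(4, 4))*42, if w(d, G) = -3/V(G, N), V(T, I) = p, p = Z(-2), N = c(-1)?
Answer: 63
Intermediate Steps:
c(j) = -3 + j
N = -4 (N = -3 - 1 = -4)
p = -2
V(T, I) = -2
w(d, G) = 3/2 (w(d, G) = -3/(-2) = -3*(-1/2) = 3/2)
w(21, W(4, 4))*42 = (3/2)*42 = 63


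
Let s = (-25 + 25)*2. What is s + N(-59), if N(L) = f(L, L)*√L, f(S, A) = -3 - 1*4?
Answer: -7*I*√59 ≈ -53.768*I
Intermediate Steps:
f(S, A) = -7 (f(S, A) = -3 - 4 = -7)
s = 0 (s = 0*2 = 0)
N(L) = -7*√L
s + N(-59) = 0 - 7*I*√59 = -7*I*√59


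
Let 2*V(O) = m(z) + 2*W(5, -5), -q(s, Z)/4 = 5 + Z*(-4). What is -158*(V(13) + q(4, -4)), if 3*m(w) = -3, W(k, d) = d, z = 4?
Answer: 14141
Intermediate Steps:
m(w) = -1 (m(w) = (1/3)*(-3) = -1)
q(s, Z) = -20 + 16*Z (q(s, Z) = -4*(5 + Z*(-4)) = -4*(5 - 4*Z) = -20 + 16*Z)
V(O) = -11/2 (V(O) = (-1 + 2*(-5))/2 = (-1 - 10)/2 = (1/2)*(-11) = -11/2)
-158*(V(13) + q(4, -4)) = -158*(-11/2 + (-20 + 16*(-4))) = -158*(-11/2 + (-20 - 64)) = -158*(-11/2 - 84) = -158*(-179/2) = 14141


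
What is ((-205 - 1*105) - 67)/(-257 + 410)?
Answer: -377/153 ≈ -2.4641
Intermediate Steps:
((-205 - 1*105) - 67)/(-257 + 410) = ((-205 - 105) - 67)/153 = (-310 - 67)*(1/153) = -377*1/153 = -377/153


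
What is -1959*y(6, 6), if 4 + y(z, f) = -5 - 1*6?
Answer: 29385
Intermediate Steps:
y(z, f) = -15 (y(z, f) = -4 + (-5 - 1*6) = -4 + (-5 - 6) = -4 - 11 = -15)
-1959*y(6, 6) = -1959*(-15) = 29385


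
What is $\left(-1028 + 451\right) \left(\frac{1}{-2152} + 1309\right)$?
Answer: $- \frac{1625389959}{2152} \approx -7.5529 \cdot 10^{5}$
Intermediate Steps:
$\left(-1028 + 451\right) \left(\frac{1}{-2152} + 1309\right) = - 577 \left(- \frac{1}{2152} + 1309\right) = \left(-577\right) \frac{2816967}{2152} = - \frac{1625389959}{2152}$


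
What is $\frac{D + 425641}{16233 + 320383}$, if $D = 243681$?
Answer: $\frac{334661}{168308} \approx 1.9884$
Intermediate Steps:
$\frac{D + 425641}{16233 + 320383} = \frac{243681 + 425641}{16233 + 320383} = \frac{669322}{336616} = 669322 \cdot \frac{1}{336616} = \frac{334661}{168308}$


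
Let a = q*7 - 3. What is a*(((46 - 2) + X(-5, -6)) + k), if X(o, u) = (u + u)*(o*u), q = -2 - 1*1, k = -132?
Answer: 10752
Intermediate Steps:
q = -3 (q = -2 - 1 = -3)
X(o, u) = 2*o*u**2 (X(o, u) = (2*u)*(o*u) = 2*o*u**2)
a = -24 (a = -3*7 - 3 = -21 - 3 = -24)
a*(((46 - 2) + X(-5, -6)) + k) = -24*(((46 - 2) + 2*(-5)*(-6)**2) - 132) = -24*((44 + 2*(-5)*36) - 132) = -24*((44 - 360) - 132) = -24*(-316 - 132) = -24*(-448) = 10752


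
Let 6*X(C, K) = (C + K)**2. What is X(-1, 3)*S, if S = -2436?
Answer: -1624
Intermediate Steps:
X(C, K) = (C + K)**2/6
X(-1, 3)*S = ((-1 + 3)**2/6)*(-2436) = ((1/6)*2**2)*(-2436) = ((1/6)*4)*(-2436) = (2/3)*(-2436) = -1624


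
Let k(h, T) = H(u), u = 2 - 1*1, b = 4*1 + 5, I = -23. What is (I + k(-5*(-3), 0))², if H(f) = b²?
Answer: 3364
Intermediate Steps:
b = 9 (b = 4 + 5 = 9)
u = 1 (u = 2 - 1 = 1)
H(f) = 81 (H(f) = 9² = 81)
k(h, T) = 81
(I + k(-5*(-3), 0))² = (-23 + 81)² = 58² = 3364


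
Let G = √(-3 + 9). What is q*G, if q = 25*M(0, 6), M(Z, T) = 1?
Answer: 25*√6 ≈ 61.237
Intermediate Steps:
G = √6 ≈ 2.4495
q = 25 (q = 25*1 = 25)
q*G = 25*√6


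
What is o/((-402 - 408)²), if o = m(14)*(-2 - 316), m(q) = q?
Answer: -371/54675 ≈ -0.0067855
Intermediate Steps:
o = -4452 (o = 14*(-2 - 316) = 14*(-318) = -4452)
o/((-402 - 408)²) = -4452/(-402 - 408)² = -4452/((-810)²) = -4452/656100 = -4452*1/656100 = -371/54675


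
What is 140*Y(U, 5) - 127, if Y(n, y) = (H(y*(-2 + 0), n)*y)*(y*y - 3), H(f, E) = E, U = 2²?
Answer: 61473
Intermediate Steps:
U = 4
Y(n, y) = n*y*(-3 + y²) (Y(n, y) = (n*y)*(y*y - 3) = (n*y)*(y² - 3) = (n*y)*(-3 + y²) = n*y*(-3 + y²))
140*Y(U, 5) - 127 = 140*(4*5*(-3 + 5²)) - 127 = 140*(4*5*(-3 + 25)) - 127 = 140*(4*5*22) - 127 = 140*440 - 127 = 61600 - 127 = 61473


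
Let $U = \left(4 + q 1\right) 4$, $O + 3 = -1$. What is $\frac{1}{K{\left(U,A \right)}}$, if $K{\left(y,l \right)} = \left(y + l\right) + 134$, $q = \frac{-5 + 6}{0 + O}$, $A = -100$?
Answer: $\frac{1}{49} \approx 0.020408$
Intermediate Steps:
$O = -4$ ($O = -3 - 1 = -4$)
$q = - \frac{1}{4}$ ($q = \frac{-5 + 6}{0 - 4} = 1 \frac{1}{-4} = 1 \left(- \frac{1}{4}\right) = - \frac{1}{4} \approx -0.25$)
$U = 15$ ($U = \left(4 - \frac{1}{4}\right) 4 = \frac{15}{4} \cdot 4 = 15$)
$K{\left(y,l \right)} = 134 + l + y$ ($K{\left(y,l \right)} = \left(l + y\right) + 134 = 134 + l + y$)
$\frac{1}{K{\left(U,A \right)}} = \frac{1}{134 - 100 + 15} = \frac{1}{49}$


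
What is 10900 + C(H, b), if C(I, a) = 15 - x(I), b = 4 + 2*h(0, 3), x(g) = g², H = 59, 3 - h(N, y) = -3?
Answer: 7434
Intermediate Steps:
h(N, y) = 6 (h(N, y) = 3 - 1*(-3) = 3 + 3 = 6)
b = 16 (b = 4 + 2*6 = 4 + 12 = 16)
C(I, a) = 15 - I²
10900 + C(H, b) = 10900 + (15 - 1*59²) = 10900 + (15 - 1*3481) = 10900 + (15 - 3481) = 10900 - 3466 = 7434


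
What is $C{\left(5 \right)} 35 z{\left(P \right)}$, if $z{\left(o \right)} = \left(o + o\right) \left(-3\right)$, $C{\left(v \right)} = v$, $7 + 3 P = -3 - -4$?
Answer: $2100$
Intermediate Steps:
$P = -2$ ($P = - \frac{7}{3} + \frac{-3 - -4}{3} = - \frac{7}{3} + \frac{-3 + 4}{3} = - \frac{7}{3} + \frac{1}{3} \cdot 1 = - \frac{7}{3} + \frac{1}{3} = -2$)
$z{\left(o \right)} = - 6 o$ ($z{\left(o \right)} = 2 o \left(-3\right) = - 6 o$)
$C{\left(5 \right)} 35 z{\left(P \right)} = 5 \cdot 35 \left(\left(-6\right) \left(-2\right)\right) = 175 \cdot 12 = 2100$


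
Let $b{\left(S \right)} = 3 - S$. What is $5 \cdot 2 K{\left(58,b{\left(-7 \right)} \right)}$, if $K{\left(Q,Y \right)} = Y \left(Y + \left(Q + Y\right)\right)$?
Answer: $7800$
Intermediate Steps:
$K{\left(Q,Y \right)} = Y \left(Q + 2 Y\right)$
$5 \cdot 2 K{\left(58,b{\left(-7 \right)} \right)} = 5 \cdot 2 \left(3 - -7\right) \left(58 + 2 \left(3 - -7\right)\right) = 10 \left(3 + 7\right) \left(58 + 2 \left(3 + 7\right)\right) = 10 \cdot 10 \left(58 + 2 \cdot 10\right) = 10 \cdot 10 \left(58 + 20\right) = 10 \cdot 10 \cdot 78 = 10 \cdot 780 = 7800$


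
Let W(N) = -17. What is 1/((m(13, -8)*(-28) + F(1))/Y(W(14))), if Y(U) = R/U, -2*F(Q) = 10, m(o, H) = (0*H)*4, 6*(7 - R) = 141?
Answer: -33/170 ≈ -0.19412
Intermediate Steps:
R = -33/2 (R = 7 - ⅙*141 = 7 - 47/2 = -33/2 ≈ -16.500)
m(o, H) = 0 (m(o, H) = 0*4 = 0)
F(Q) = -5 (F(Q) = -½*10 = -5)
Y(U) = -33/(2*U)
1/((m(13, -8)*(-28) + F(1))/Y(W(14))) = 1/((0*(-28) - 5)/((-33/2/(-17)))) = 1/((0 - 5)/((-33/2*(-1/17)))) = 1/(-5/33/34) = 1/(-5*34/33) = 1/(-170/33) = -33/170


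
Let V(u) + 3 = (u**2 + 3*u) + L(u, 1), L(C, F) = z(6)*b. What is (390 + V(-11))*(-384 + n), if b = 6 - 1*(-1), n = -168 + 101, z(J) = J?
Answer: -233167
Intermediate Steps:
n = -67
b = 7 (b = 6 + 1 = 7)
L(C, F) = 42 (L(C, F) = 6*7 = 42)
V(u) = 39 + u**2 + 3*u (V(u) = -3 + ((u**2 + 3*u) + 42) = -3 + (42 + u**2 + 3*u) = 39 + u**2 + 3*u)
(390 + V(-11))*(-384 + n) = (390 + (39 + (-11)**2 + 3*(-11)))*(-384 - 67) = (390 + (39 + 121 - 33))*(-451) = (390 + 127)*(-451) = 517*(-451) = -233167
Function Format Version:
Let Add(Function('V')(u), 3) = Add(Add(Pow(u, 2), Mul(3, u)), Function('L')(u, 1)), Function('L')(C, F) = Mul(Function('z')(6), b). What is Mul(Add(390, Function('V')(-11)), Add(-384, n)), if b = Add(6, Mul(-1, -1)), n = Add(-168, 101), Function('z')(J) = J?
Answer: -233167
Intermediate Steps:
n = -67
b = 7 (b = Add(6, 1) = 7)
Function('L')(C, F) = 42 (Function('L')(C, F) = Mul(6, 7) = 42)
Function('V')(u) = Add(39, Pow(u, 2), Mul(3, u)) (Function('V')(u) = Add(-3, Add(Add(Pow(u, 2), Mul(3, u)), 42)) = Add(-3, Add(42, Pow(u, 2), Mul(3, u))) = Add(39, Pow(u, 2), Mul(3, u)))
Mul(Add(390, Function('V')(-11)), Add(-384, n)) = Mul(Add(390, Add(39, Pow(-11, 2), Mul(3, -11))), Add(-384, -67)) = Mul(Add(390, Add(39, 121, -33)), -451) = Mul(Add(390, 127), -451) = Mul(517, -451) = -233167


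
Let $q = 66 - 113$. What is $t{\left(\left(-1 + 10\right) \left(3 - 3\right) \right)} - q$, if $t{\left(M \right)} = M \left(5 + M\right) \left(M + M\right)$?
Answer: $47$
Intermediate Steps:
$t{\left(M \right)} = 2 M^{2} \left(5 + M\right)$ ($t{\left(M \right)} = M \left(5 + M\right) 2 M = 2 M^{2} \left(5 + M\right)$)
$q = -47$
$t{\left(\left(-1 + 10\right) \left(3 - 3\right) \right)} - q = 2 \left(\left(-1 + 10\right) \left(3 - 3\right)\right)^{2} \left(5 + \left(-1 + 10\right) \left(3 - 3\right)\right) - -47 = 2 \left(9 \cdot 0\right)^{2} \left(5 + 9 \cdot 0\right) + 47 = 2 \cdot 0^{2} \left(5 + 0\right) + 47 = 2 \cdot 0 \cdot 5 + 47 = 0 + 47 = 47$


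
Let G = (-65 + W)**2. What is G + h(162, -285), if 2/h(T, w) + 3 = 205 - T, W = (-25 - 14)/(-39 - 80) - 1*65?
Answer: 4762329381/283220 ≈ 16815.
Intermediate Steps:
W = -7696/119 (W = -39/(-119) - 65 = -39*(-1/119) - 65 = 39/119 - 65 = -7696/119 ≈ -64.672)
h(T, w) = 2/(202 - T) (h(T, w) = 2/(-3 + (205 - T)) = 2/(202 - T))
G = 238115761/14161 (G = (-65 - 7696/119)**2 = (-15431/119)**2 = 238115761/14161 ≈ 16815.)
G + h(162, -285) = 238115761/14161 - 2/(-202 + 162) = 238115761/14161 - 2/(-40) = 238115761/14161 - 2*(-1/40) = 238115761/14161 + 1/20 = 4762329381/283220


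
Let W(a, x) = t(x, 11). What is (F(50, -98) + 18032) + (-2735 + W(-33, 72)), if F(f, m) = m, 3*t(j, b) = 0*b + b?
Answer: 45608/3 ≈ 15203.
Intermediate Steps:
t(j, b) = b/3 (t(j, b) = (0*b + b)/3 = (0 + b)/3 = b/3)
W(a, x) = 11/3 (W(a, x) = (⅓)*11 = 11/3)
(F(50, -98) + 18032) + (-2735 + W(-33, 72)) = (-98 + 18032) + (-2735 + 11/3) = 17934 - 8194/3 = 45608/3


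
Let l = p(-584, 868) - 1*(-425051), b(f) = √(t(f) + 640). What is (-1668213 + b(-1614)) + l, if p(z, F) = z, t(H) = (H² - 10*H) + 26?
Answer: -1243746 + √2621802 ≈ -1.2421e+6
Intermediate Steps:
t(H) = 26 + H² - 10*H
b(f) = √(666 + f² - 10*f) (b(f) = √((26 + f² - 10*f) + 640) = √(666 + f² - 10*f))
l = 424467 (l = -584 - 1*(-425051) = -584 + 425051 = 424467)
(-1668213 + b(-1614)) + l = (-1668213 + √(666 + (-1614)² - 10*(-1614))) + 424467 = (-1668213 + √(666 + 2604996 + 16140)) + 424467 = (-1668213 + √2621802) + 424467 = -1243746 + √2621802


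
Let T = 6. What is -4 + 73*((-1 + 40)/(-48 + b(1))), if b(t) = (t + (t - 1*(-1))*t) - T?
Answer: -1017/17 ≈ -59.824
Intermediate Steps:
b(t) = -6 + t + t*(1 + t) (b(t) = (t + (t - 1*(-1))*t) - 1*6 = (t + (t + 1)*t) - 6 = (t + (1 + t)*t) - 6 = (t + t*(1 + t)) - 6 = -6 + t + t*(1 + t))
-4 + 73*((-1 + 40)/(-48 + b(1))) = -4 + 73*((-1 + 40)/(-48 + (-6 + 1² + 2*1))) = -4 + 73*(39/(-48 + (-6 + 1 + 2))) = -4 + 73*(39/(-48 - 3)) = -4 + 73*(39/(-51)) = -4 + 73*(39*(-1/51)) = -4 + 73*(-13/17) = -4 - 949/17 = -1017/17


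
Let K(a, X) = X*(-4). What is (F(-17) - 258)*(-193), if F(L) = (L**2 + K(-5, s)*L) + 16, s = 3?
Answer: -48443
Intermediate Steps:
K(a, X) = -4*X
F(L) = 16 + L**2 - 12*L (F(L) = (L**2 + (-4*3)*L) + 16 = (L**2 - 12*L) + 16 = 16 + L**2 - 12*L)
(F(-17) - 258)*(-193) = ((16 + (-17)**2 - 12*(-17)) - 258)*(-193) = ((16 + 289 + 204) - 258)*(-193) = (509 - 258)*(-193) = 251*(-193) = -48443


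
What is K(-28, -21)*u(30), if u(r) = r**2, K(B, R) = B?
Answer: -25200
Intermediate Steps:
K(-28, -21)*u(30) = -28*30**2 = -28*900 = -25200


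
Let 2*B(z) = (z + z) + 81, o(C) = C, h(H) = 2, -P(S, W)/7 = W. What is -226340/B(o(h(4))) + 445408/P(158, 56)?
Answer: -5382756/833 ≈ -6461.9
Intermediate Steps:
P(S, W) = -7*W
B(z) = 81/2 + z (B(z) = ((z + z) + 81)/2 = (2*z + 81)/2 = (81 + 2*z)/2 = 81/2 + z)
-226340/B(o(h(4))) + 445408/P(158, 56) = -226340/(81/2 + 2) + 445408/((-7*56)) = -226340/85/2 + 445408/(-392) = -226340*2/85 + 445408*(-1/392) = -90536/17 - 55676/49 = -5382756/833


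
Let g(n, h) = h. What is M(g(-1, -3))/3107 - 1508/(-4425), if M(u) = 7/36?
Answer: 56234597/164981700 ≈ 0.34085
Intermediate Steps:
M(u) = 7/36 (M(u) = 7*(1/36) = 7/36)
M(g(-1, -3))/3107 - 1508/(-4425) = (7/36)/3107 - 1508/(-4425) = (7/36)*(1/3107) - 1508*(-1/4425) = 7/111852 + 1508/4425 = 56234597/164981700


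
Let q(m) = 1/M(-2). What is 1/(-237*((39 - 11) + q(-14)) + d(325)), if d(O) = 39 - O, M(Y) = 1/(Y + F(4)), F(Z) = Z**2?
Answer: -1/10240 ≈ -9.7656e-5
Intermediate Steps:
M(Y) = 1/(16 + Y) (M(Y) = 1/(Y + 4**2) = 1/(Y + 16) = 1/(16 + Y))
q(m) = 14 (q(m) = 1/(1/(16 - 2)) = 1/(1/14) = 14)
1/(-237*((39 - 11) + q(-14)) + d(325)) = 1/(-237*((39 - 11) + 14) + (39 - 1*325)) = 1/(-237*(28 + 14) + (39 - 325)) = 1/(-237*42 - 286) = 1/(-9954 - 286) = 1/(-10240) = -1/10240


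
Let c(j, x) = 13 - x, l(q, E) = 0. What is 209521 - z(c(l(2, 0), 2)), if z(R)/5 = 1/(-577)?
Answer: 120893622/577 ≈ 2.0952e+5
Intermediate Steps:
z(R) = -5/577 (z(R) = 5/(-577) = 5*(-1/577) = -5/577)
209521 - z(c(l(2, 0), 2)) = 209521 - 1*(-5/577) = 209521 + 5/577 = 120893622/577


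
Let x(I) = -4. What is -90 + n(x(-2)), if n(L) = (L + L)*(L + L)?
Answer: -26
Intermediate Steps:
n(L) = 4*L² (n(L) = (2*L)*(2*L) = 4*L²)
-90 + n(x(-2)) = -90 + 4*(-4)² = -90 + 4*16 = -90 + 64 = -26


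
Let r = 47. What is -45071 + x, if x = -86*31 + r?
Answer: -47690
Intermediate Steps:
x = -2619 (x = -86*31 + 47 = -2666 + 47 = -2619)
-45071 + x = -45071 - 2619 = -47690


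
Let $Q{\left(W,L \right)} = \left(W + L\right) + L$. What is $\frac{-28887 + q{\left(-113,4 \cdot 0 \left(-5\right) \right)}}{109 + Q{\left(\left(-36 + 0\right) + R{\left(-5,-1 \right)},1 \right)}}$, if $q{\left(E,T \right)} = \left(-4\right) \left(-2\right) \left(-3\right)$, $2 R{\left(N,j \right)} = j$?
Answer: $- \frac{57822}{149} \approx -388.07$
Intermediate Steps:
$R{\left(N,j \right)} = \frac{j}{2}$
$q{\left(E,T \right)} = -24$ ($q{\left(E,T \right)} = 8 \left(-3\right) = -24$)
$Q{\left(W,L \right)} = W + 2 L$ ($Q{\left(W,L \right)} = \left(L + W\right) + L = W + 2 L$)
$\frac{-28887 + q{\left(-113,4 \cdot 0 \left(-5\right) \right)}}{109 + Q{\left(\left(-36 + 0\right) + R{\left(-5,-1 \right)},1 \right)}} = \frac{-28887 - 24}{109 + \left(\left(\left(-36 + 0\right) + \frac{1}{2} \left(-1\right)\right) + 2 \cdot 1\right)} = - \frac{28911}{109 + \left(\left(-36 - \frac{1}{2}\right) + 2\right)} = - \frac{28911}{109 + \left(- \frac{73}{2} + 2\right)} = - \frac{28911}{109 - \frac{69}{2}} = - \frac{28911}{\frac{149}{2}} = \left(-28911\right) \frac{2}{149} = - \frac{57822}{149}$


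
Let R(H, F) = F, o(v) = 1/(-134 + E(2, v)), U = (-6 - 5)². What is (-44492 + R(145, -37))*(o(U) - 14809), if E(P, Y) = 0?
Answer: 88363659303/134 ≈ 6.5943e+8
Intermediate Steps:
U = 121 (U = (-11)² = 121)
o(v) = -1/134 (o(v) = 1/(-134 + 0) = 1/(-134) = -1/134)
(-44492 + R(145, -37))*(o(U) - 14809) = (-44492 - 37)*(-1/134 - 14809) = -44529*(-1984407/134) = 88363659303/134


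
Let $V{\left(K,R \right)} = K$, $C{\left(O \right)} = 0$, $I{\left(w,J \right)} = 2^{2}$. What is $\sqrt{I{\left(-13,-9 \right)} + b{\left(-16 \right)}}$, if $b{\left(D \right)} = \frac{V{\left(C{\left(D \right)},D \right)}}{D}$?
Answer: $2$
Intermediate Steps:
$I{\left(w,J \right)} = 4$
$b{\left(D \right)} = 0$ ($b{\left(D \right)} = \frac{0}{D} = 0$)
$\sqrt{I{\left(-13,-9 \right)} + b{\left(-16 \right)}} = \sqrt{4 + 0} = \sqrt{4} = 2$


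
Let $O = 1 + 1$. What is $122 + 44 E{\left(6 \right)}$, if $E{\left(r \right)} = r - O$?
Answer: $298$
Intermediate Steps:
$O = 2$
$E{\left(r \right)} = -2 + r$ ($E{\left(r \right)} = r - 2 = -2 + r$)
$122 + 44 E{\left(6 \right)} = 122 + 44 \left(-2 + 6\right) = 122 + 44 \cdot 4 = 122 + 176 = 298$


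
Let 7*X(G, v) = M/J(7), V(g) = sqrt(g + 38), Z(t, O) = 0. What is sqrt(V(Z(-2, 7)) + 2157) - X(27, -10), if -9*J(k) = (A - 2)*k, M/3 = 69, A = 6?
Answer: 1863/196 + sqrt(2157 + sqrt(38)) ≈ 56.015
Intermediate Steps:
M = 207 (M = 3*69 = 207)
J(k) = -4*k/9 (J(k) = -(6 - 2)*k/9 = -4*k/9)
V(g) = sqrt(38 + g)
X(G, v) = -1863/196 (X(G, v) = (207/((-4/9*7)))/7 = (207/(-28/9))/7 = (207*(-9/28))/7 = (1/7)*(-1863/28) = -1863/196)
sqrt(V(Z(-2, 7)) + 2157) - X(27, -10) = sqrt(sqrt(38 + 0) + 2157) - 1*(-1863/196) = sqrt(sqrt(38) + 2157) + 1863/196 = sqrt(2157 + sqrt(38)) + 1863/196 = 1863/196 + sqrt(2157 + sqrt(38))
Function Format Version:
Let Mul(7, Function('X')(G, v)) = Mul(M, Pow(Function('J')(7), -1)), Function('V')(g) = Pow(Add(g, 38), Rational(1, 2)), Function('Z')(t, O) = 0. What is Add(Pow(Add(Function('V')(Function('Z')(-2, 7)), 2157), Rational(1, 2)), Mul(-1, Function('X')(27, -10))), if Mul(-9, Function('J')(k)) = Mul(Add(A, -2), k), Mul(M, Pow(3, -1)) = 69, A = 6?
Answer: Add(Rational(1863, 196), Pow(Add(2157, Pow(38, Rational(1, 2))), Rational(1, 2))) ≈ 56.015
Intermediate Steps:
M = 207 (M = Mul(3, 69) = 207)
Function('J')(k) = Mul(Rational(-4, 9), k) (Function('J')(k) = Mul(Rational(-1, 9), Mul(Add(6, -2), k)) = Mul(Rational(-1, 9), Mul(4, k)) = Mul(Rational(-4, 9), k))
Function('V')(g) = Pow(Add(38, g), Rational(1, 2))
Function('X')(G, v) = Rational(-1863, 196) (Function('X')(G, v) = Mul(Rational(1, 7), Mul(207, Pow(Mul(Rational(-4, 9), 7), -1))) = Mul(Rational(1, 7), Mul(207, Pow(Rational(-28, 9), -1))) = Mul(Rational(1, 7), Mul(207, Rational(-9, 28))) = Mul(Rational(1, 7), Rational(-1863, 28)) = Rational(-1863, 196))
Add(Pow(Add(Function('V')(Function('Z')(-2, 7)), 2157), Rational(1, 2)), Mul(-1, Function('X')(27, -10))) = Add(Pow(Add(Pow(Add(38, 0), Rational(1, 2)), 2157), Rational(1, 2)), Mul(-1, Rational(-1863, 196))) = Add(Pow(Add(Pow(38, Rational(1, 2)), 2157), Rational(1, 2)), Rational(1863, 196)) = Add(Pow(Add(2157, Pow(38, Rational(1, 2))), Rational(1, 2)), Rational(1863, 196)) = Add(Rational(1863, 196), Pow(Add(2157, Pow(38, Rational(1, 2))), Rational(1, 2)))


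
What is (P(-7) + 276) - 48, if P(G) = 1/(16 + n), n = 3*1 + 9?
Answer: 6385/28 ≈ 228.04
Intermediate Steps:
n = 12 (n = 3 + 9 = 12)
P(G) = 1/28 (P(G) = 1/(16 + 12) = 1/28)
(P(-7) + 276) - 48 = (1/28 + 276) - 48 = 7729/28 - 48 = 6385/28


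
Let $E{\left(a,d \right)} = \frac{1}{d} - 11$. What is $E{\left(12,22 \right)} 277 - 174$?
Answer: $- \frac{70585}{22} \approx -3208.4$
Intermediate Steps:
$E{\left(a,d \right)} = -11 + \frac{1}{d}$
$E{\left(12,22 \right)} 277 - 174 = \left(-11 + \frac{1}{22}\right) 277 - 174 = \left(- \frac{241}{22}\right) 277 - 174 = - \frac{66757}{22} - 174 = - \frac{70585}{22}$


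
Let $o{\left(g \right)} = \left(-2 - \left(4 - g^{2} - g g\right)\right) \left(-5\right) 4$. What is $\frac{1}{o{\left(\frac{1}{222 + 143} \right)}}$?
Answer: $\frac{26645}{3197392} \approx 0.0083334$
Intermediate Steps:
$o{\left(g \right)} = 120 - 40 g^{2}$ ($o{\left(g \right)} = \left(-2 + \left(\left(g^{2} + g^{2}\right) - 4\right)\right) \left(-5\right) 4 = \left(-2 + \left(2 g^{2} - 4\right)\right) \left(-5\right) 4 = \left(-2 + \left(-4 + 2 g^{2}\right)\right) \left(-5\right) 4 = \left(-6 + 2 g^{2}\right) \left(-5\right) 4 = \left(30 - 10 g^{2}\right) 4 = 120 - 40 g^{2}$)
$\frac{1}{o{\left(\frac{1}{222 + 143} \right)}} = \frac{1}{120 - 40 \left(\frac{1}{222 + 143}\right)^{2}} = \frac{1}{120 - 40 \left(\frac{1}{365}\right)^{2}} = \frac{1}{120 - \frac{40}{133225}} = \frac{1}{120 - \frac{8}{26645}} = \frac{1}{\frac{3197392}{26645}} = \frac{26645}{3197392}$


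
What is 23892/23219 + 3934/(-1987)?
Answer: -43870142/46136153 ≈ -0.95088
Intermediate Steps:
23892/23219 + 3934/(-1987) = 23892*(1/23219) + 3934*(-1/1987) = 23892/23219 - 3934/1987 = -43870142/46136153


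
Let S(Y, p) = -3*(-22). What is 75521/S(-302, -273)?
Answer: 75521/66 ≈ 1144.3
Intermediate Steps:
S(Y, p) = 66
75521/S(-302, -273) = 75521/66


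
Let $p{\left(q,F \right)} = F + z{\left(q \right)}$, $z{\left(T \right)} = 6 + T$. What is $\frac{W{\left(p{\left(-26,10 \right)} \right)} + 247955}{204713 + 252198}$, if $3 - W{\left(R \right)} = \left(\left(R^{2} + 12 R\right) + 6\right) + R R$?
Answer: $\frac{247872}{456911} \approx 0.54249$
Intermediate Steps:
$p{\left(q,F \right)} = 6 + F + q$ ($p{\left(q,F \right)} = F + \left(6 + q\right) = 6 + F + q$)
$W{\left(R \right)} = -3 - 12 R - 2 R^{2}$ ($W{\left(R \right)} = 3 - \left(\left(\left(R^{2} + 12 R\right) + 6\right) + R R\right) = 3 - \left(\left(6 + R^{2} + 12 R\right) + R^{2}\right) = 3 - \left(6 + 2 R^{2} + 12 R\right) = -3 - 12 R - 2 R^{2}$)
$\frac{W{\left(p{\left(-26,10 \right)} \right)} + 247955}{204713 + 252198} = \frac{\left(-3 - 12 \left(6 + 10 - 26\right) - 2 \left(6 + 10 - 26\right)^{2}\right) + 247955}{204713 + 252198} = \frac{\left(-3 - -120 - 2 \left(-10\right)^{2}\right) + 247955}{456911} = \left(\left(-3 + 120 - 200\right) + 247955\right) \frac{1}{456911} = \left(-83 + 247955\right) \frac{1}{456911} = 247872 \cdot \frac{1}{456911} = \frac{247872}{456911}$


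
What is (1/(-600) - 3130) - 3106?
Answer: -3741601/600 ≈ -6236.0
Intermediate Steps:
(1/(-600) - 3130) - 3106 = (-1/600 - 3130) - 3106 = -1878001/600 - 3106 = -3741601/600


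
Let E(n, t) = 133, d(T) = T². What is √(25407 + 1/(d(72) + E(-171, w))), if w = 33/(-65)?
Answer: 2*√179567079835/5317 ≈ 159.40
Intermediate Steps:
w = -33/65 (w = 33*(-1/65) = -33/65 ≈ -0.50769)
√(25407 + 1/(d(72) + E(-171, w))) = √(25407 + 1/(72² + 133)) = √(25407 + 1/(5184 + 133)) = √(25407 + 1/5317) = √(135089020/5317) = 2*√179567079835/5317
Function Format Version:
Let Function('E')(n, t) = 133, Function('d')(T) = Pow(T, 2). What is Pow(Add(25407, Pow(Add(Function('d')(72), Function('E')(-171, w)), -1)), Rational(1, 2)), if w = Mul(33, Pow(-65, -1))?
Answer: Mul(Rational(2, 5317), Pow(179567079835, Rational(1, 2))) ≈ 159.40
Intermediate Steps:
w = Rational(-33, 65) (w = Mul(33, Rational(-1, 65)) = Rational(-33, 65) ≈ -0.50769)
Pow(Add(25407, Pow(Add(Function('d')(72), Function('E')(-171, w)), -1)), Rational(1, 2)) = Pow(Add(25407, Pow(Add(Pow(72, 2), 133), -1)), Rational(1, 2)) = Pow(Add(25407, Pow(Add(5184, 133), -1)), Rational(1, 2)) = Pow(Add(25407, Pow(5317, -1)), Rational(1, 2)) = Pow(Add(25407, Rational(1, 5317)), Rational(1, 2)) = Pow(Rational(135089020, 5317), Rational(1, 2)) = Mul(Rational(2, 5317), Pow(179567079835, Rational(1, 2)))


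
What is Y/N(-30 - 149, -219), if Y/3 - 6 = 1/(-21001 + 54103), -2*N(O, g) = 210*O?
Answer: 198613/207384030 ≈ 0.00095771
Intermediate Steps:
N(O, g) = -105*O
Y = 198613/11034 (Y = 18 + 3/(-21001 + 54103) = 18 + 3/33102 = 18 + 3*(1/33102) = 18 + 1/11034 = 198613/11034 ≈ 18.000)
Y/N(-30 - 149, -219) = 198613/(11034*((-105*(-30 - 149)))) = 198613/(11034*((-105*(-179)))) = (198613/11034)/18795 = (198613/11034)*(1/18795) = 198613/207384030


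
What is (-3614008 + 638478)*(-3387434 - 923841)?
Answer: 12828328100750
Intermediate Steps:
(-3614008 + 638478)*(-3387434 - 923841) = -2975530*(-4311275) = 12828328100750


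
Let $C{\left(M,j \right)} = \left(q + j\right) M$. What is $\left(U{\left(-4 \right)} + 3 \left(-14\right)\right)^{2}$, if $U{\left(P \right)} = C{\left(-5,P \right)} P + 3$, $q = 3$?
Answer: $3481$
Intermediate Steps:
$C{\left(M,j \right)} = M \left(3 + j\right)$ ($C{\left(M,j \right)} = \left(3 + j\right) M = M \left(3 + j\right)$)
$U{\left(P \right)} = 3 + P \left(-15 - 5 P\right)$ ($U{\left(P \right)} = - 5 \left(3 + P\right) P + 3 = \left(-15 - 5 P\right) P + 3 = P \left(-15 - 5 P\right) + 3 = 3 + P \left(-15 - 5 P\right)$)
$\left(U{\left(-4 \right)} + 3 \left(-14\right)\right)^{2} = \left(\left(3 - - 20 \left(3 - 4\right)\right) + 3 \left(-14\right)\right)^{2} = \left(\left(3 - \left(-20\right) \left(-1\right)\right) - 42\right)^{2} = \left(\left(3 - 20\right) - 42\right)^{2} = \left(-17 - 42\right)^{2} = \left(-59\right)^{2} = 3481$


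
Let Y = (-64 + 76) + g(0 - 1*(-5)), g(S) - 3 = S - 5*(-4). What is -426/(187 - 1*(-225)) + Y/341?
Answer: -64393/70246 ≈ -0.91668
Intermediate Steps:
g(S) = 23 + S (g(S) = 3 + (S - 5*(-4)) = 3 + (S + 20) = 3 + (20 + S) = 23 + S)
Y = 40 (Y = (-64 + 76) + (23 + (0 - 1*(-5))) = 12 + (23 + (0 + 5)) = 12 + (23 + 5) = 12 + 28 = 40)
-426/(187 - 1*(-225)) + Y/341 = -426/(187 - 1*(-225)) + 40/341 = -426/(187 + 225) + 40*(1/341) = -426/412 + 40/341 = -426*1/412 + 40/341 = -213/206 + 40/341 = -64393/70246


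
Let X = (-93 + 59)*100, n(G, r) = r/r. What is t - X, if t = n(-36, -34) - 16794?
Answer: -13393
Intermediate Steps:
n(G, r) = 1
X = -3400 (X = -34*100 = -3400)
t = -16793 (t = 1 - 16794 = -16793)
t - X = -16793 - 1*(-3400) = -16793 + 3400 = -13393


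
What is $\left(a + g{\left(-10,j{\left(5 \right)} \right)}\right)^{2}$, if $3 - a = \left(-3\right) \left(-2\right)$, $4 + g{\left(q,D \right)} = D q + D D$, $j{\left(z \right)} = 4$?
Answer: $961$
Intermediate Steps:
$g{\left(q,D \right)} = -4 + D^{2} + D q$ ($g{\left(q,D \right)} = -4 + \left(D q + D D\right) = -4 + \left(D q + D^{2}\right) = -4 + \left(D^{2} + D q\right) = -4 + D^{2} + D q$)
$a = -3$ ($a = 3 - \left(-3\right) \left(-2\right) = 3 - 6 = -3$)
$\left(a + g{\left(-10,j{\left(5 \right)} \right)}\right)^{2} = \left(-3 + \left(-4 + 4^{2} + 4 \left(-10\right)\right)\right)^{2} = \left(-3 - 28\right)^{2} = \left(-31\right)^{2} = 961$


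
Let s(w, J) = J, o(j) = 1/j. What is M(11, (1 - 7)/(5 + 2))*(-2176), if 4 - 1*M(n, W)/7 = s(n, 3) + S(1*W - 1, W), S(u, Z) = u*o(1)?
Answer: -43520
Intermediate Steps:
S(u, Z) = u (S(u, Z) = u/1 = u*1 = u)
M(n, W) = 14 - 7*W (M(n, W) = 28 - 7*(3 + (1*W - 1)) = 28 - 7*(3 + (W - 1)) = 28 - 7*(3 + (-1 + W)) = 28 - 7*(2 + W) = 28 + (-14 - 7*W) = 14 - 7*W)
M(11, (1 - 7)/(5 + 2))*(-2176) = (14 - 7*(1 - 7)/(5 + 2))*(-2176) = (14 - (-42)/7)*(-2176) = (14 - 7*(-6/7))*(-2176) = (14 + 6)*(-2176) = 20*(-2176) = -43520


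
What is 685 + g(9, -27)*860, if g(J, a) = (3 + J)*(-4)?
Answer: -40595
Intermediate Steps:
g(J, a) = -12 - 4*J
685 + g(9, -27)*860 = 685 + (-12 - 4*9)*860 = 685 + (-12 - 36)*860 = 685 - 48*860 = 685 - 41280 = -40595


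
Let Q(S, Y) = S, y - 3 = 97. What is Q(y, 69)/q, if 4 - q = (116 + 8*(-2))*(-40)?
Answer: 25/1001 ≈ 0.024975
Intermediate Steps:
y = 100 (y = 3 + 97 = 100)
q = 4004 (q = 4 - (116 + 8*(-2))*(-40) = 4 - (116 - 16)*(-40) = 4 - 100*(-40) = 4 - 1*(-4000) = 4 + 4000 = 4004)
Q(y, 69)/q = 100/4004 = 100*(1/4004) = 25/1001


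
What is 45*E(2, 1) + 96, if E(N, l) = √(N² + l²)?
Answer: 96 + 45*√5 ≈ 196.62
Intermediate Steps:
45*E(2, 1) + 96 = 45*√(2² + 1²) + 96 = 45*√(4 + 1) + 96 = 45*√5 + 96 = 96 + 45*√5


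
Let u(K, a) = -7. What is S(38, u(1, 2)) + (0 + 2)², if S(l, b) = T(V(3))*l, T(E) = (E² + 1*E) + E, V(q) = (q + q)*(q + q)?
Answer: 51988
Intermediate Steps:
V(q) = 4*q² (V(q) = (2*q)*(2*q) = 4*q²)
T(E) = E² + 2*E (T(E) = (E² + E) + E = (E + E²) + E = E² + 2*E)
S(l, b) = 1368*l (S(l, b) = ((4*3²)*(2 + 4*3²))*l = ((4*9)*(2 + 4*9))*l = (36*(2 + 36))*l = (36*38)*l = 1368*l)
S(38, u(1, 2)) + (0 + 2)² = 1368*38 + (0 + 2)² = 51984 + 2² = 51984 + 4 = 51988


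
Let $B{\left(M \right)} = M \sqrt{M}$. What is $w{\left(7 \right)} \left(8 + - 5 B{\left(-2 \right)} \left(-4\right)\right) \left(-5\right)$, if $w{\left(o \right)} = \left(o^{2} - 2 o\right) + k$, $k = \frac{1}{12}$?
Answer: $- \frac{4210}{3} + \frac{21050 i \sqrt{2}}{3} \approx -1403.3 + 9923.1 i$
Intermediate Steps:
$B{\left(M \right)} = M^{\frac{3}{2}}$
$k = \frac{1}{12} \approx 0.083333$
$w{\left(o \right)} = \frac{1}{12} + o^{2} - 2 o$ ($w{\left(o \right)} = \left(o^{2} - 2 o\right) + \frac{1}{12} = \frac{1}{12} + o^{2} - 2 o$)
$w{\left(7 \right)} \left(8 + - 5 B{\left(-2 \right)} \left(-4\right)\right) \left(-5\right) = \left(\frac{1}{12} + 7^{2} - 14\right) \left(8 + - 5 \left(-2\right)^{\frac{3}{2}} \left(-4\right)\right) \left(-5\right) = \left(\frac{1}{12} + 49 - 14\right) \left(8 + - 5 \left(- 2 i \sqrt{2}\right) \left(-4\right)\right) \left(-5\right) = \frac{421 \left(8 + 10 i \sqrt{2} \left(-4\right)\right) \left(-5\right)}{12} = \frac{421 \left(8 - 40 i \sqrt{2}\right) \left(-5\right)}{12} = \frac{421 \left(-40 + 200 i \sqrt{2}\right)}{12} = - \frac{4210}{3} + \frac{21050 i \sqrt{2}}{3}$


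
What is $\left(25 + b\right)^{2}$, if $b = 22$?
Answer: $2209$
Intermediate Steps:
$\left(25 + b\right)^{2} = \left(25 + 22\right)^{2} = 47^{2} = 2209$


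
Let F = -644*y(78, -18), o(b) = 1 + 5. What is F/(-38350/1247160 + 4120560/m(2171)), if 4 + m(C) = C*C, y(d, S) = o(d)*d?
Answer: -19684784407893696/55091610785 ≈ -3.5731e+5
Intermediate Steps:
o(b) = 6
y(d, S) = 6*d
m(C) = -4 + C² (m(C) = -4 + C*C = -4 + C²)
F = -301392 (F = -3864*78 = -644*468 = -301392)
F/(-38350/1247160 + 4120560/m(2171)) = -301392/(-38350/1247160 + 4120560/(-4 + 2171²)) = -301392/(-38350*1/1247160 + 4120560/(-4 + 4713241)) = -301392/(-3835/124716 + 4120560/4713237) = -301392/(-3835/124716 + 4120560*(1/4713237)) = -301392/(-3835/124716 + 457840/523693) = -301392/55091610785/65312896188 = -301392*65312896188/55091610785 = -19684784407893696/55091610785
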